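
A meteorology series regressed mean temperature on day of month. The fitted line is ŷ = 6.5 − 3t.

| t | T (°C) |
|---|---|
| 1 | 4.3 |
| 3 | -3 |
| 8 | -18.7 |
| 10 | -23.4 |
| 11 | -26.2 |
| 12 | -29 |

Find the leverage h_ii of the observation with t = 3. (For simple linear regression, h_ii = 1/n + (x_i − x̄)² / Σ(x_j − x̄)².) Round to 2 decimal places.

h = 0.37

t̄ = (1 + 3 + 8 + 10 + 11 + 12)/6 = 7.5
Σ(t − t̄)² = 42.25 + 20.25 + 0.25 + 6.25 + 12.25 + 20.25 = 101.5
h = 1/6 + (-4.5)²/101.5 = 0.166667 + 0.199507 = 0.37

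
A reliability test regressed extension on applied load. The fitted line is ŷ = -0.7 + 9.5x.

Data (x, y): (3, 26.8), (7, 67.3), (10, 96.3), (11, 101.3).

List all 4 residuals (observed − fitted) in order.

x=3: ŷ = -0.7 + 9.5·3 = 27.8; e = 26.8 − 27.8 = -1
x=7: ŷ = -0.7 + 9.5·7 = 65.8; e = 67.3 − 65.8 = 1.5
x=10: ŷ = -0.7 + 9.5·10 = 94.3; e = 96.3 − 94.3 = 2
x=11: ŷ = -0.7 + 9.5·11 = 103.8; e = 101.3 − 103.8 = -2.5

-1, 1.5, 2, -2.5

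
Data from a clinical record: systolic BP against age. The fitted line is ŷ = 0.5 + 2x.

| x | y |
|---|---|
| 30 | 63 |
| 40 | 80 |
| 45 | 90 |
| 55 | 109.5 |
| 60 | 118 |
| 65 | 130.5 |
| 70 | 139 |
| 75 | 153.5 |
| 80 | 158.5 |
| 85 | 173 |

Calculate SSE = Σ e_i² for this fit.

SSE = 35.5

x=30: ŷ = 0.5 + 2·30 = 60.5; e = 63 − 60.5 = 2.5
x=40: ŷ = 0.5 + 2·40 = 80.5; e = 80 − 80.5 = -0.5
x=45: ŷ = 0.5 + 2·45 = 90.5; e = 90 − 90.5 = -0.5
x=55: ŷ = 0.5 + 2·55 = 110.5; e = 109.5 − 110.5 = -1
x=60: ŷ = 0.5 + 2·60 = 120.5; e = 118 − 120.5 = -2.5
x=65: ŷ = 0.5 + 2·65 = 130.5; e = 130.5 − 130.5 = 0
x=70: ŷ = 0.5 + 2·70 = 140.5; e = 139 − 140.5 = -1.5
x=75: ŷ = 0.5 + 2·75 = 150.5; e = 153.5 − 150.5 = 3
x=80: ŷ = 0.5 + 2·80 = 160.5; e = 158.5 − 160.5 = -2
x=85: ŷ = 0.5 + 2·85 = 170.5; e = 173 − 170.5 = 2.5
SSE = 6.25 + 0.25 + 0.25 + 1 + 6.25 + 0 + 2.25 + 9 + 4 + 6.25 = 35.5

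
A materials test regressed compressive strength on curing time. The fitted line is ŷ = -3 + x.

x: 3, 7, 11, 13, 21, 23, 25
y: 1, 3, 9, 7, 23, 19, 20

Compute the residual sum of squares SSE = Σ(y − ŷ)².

x=3: ŷ = -3 + 3 = 0; e = 1 − 0 = 1
x=7: ŷ = -3 + 7 = 4; e = 3 − 4 = -1
x=11: ŷ = -3 + 11 = 8; e = 9 − 8 = 1
x=13: ŷ = -3 + 13 = 10; e = 7 − 10 = -3
x=21: ŷ = -3 + 21 = 18; e = 23 − 18 = 5
x=23: ŷ = -3 + 23 = 20; e = 19 − 20 = -1
x=25: ŷ = -3 + 25 = 22; e = 20 − 22 = -2
SSE = 1 + 1 + 1 + 9 + 25 + 1 + 4 = 42

SSE = 42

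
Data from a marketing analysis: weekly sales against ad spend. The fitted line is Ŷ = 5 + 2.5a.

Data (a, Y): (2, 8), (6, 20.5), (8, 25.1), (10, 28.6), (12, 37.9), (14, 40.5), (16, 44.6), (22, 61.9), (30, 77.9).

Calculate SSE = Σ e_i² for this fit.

SSE = 23.06

a=2: Ŷ = 5 + 2.5·2 = 10; e = 8 − 10 = -2
a=6: Ŷ = 5 + 2.5·6 = 20; e = 20.5 − 20 = 0.5
a=8: Ŷ = 5 + 2.5·8 = 25; e = 25.1 − 25 = 0.1
a=10: Ŷ = 5 + 2.5·10 = 30; e = 28.6 − 30 = -1.4
a=12: Ŷ = 5 + 2.5·12 = 35; e = 37.9 − 35 = 2.9
a=14: Ŷ = 5 + 2.5·14 = 40; e = 40.5 − 40 = 0.5
a=16: Ŷ = 5 + 2.5·16 = 45; e = 44.6 − 45 = -0.4
a=22: Ŷ = 5 + 2.5·22 = 60; e = 61.9 − 60 = 1.9
a=30: Ŷ = 5 + 2.5·30 = 80; e = 77.9 − 80 = -2.1
SSE = 4 + 0.25 + 0.01 + 1.96 + 8.41 + 0.25 + 0.16 + 3.61 + 4.41 = 23.06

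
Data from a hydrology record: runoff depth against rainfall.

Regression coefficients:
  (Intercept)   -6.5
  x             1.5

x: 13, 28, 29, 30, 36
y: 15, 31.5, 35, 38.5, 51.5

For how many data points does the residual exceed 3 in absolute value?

x=13: ŷ = -6.5 + 1.5·13 = 13; e = 15 − 13 = 2
x=28: ŷ = -6.5 + 1.5·28 = 35.5; e = 31.5 − 35.5 = -4
x=29: ŷ = -6.5 + 1.5·29 = 37; e = 35 − 37 = -2
x=30: ŷ = -6.5 + 1.5·30 = 38.5; e = 38.5 − 38.5 = 0
x=36: ŷ = -6.5 + 1.5·36 = 47.5; e = 51.5 − 47.5 = 4
|e| > 3: x=28 (|e|=4), x=36 (|e|=4) → 2

2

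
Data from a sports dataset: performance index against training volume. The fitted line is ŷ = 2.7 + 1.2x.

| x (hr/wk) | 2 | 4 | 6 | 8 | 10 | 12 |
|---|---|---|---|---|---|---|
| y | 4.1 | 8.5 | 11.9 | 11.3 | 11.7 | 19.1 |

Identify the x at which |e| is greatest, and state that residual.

x=2: ŷ = 2.7 + 1.2·2 = 5.1; e = 4.1 − 5.1 = -1
x=4: ŷ = 2.7 + 1.2·4 = 7.5; e = 8.5 − 7.5 = 1
x=6: ŷ = 2.7 + 1.2·6 = 9.9; e = 11.9 − 9.9 = 2
x=8: ŷ = 2.7 + 1.2·8 = 12.3; e = 11.3 − 12.3 = -1
x=10: ŷ = 2.7 + 1.2·10 = 14.7; e = 11.7 − 14.7 = -3
x=12: ŷ = 2.7 + 1.2·12 = 17.1; e = 19.1 − 17.1 = 2
Largest |e| is 3 at x = 10, residual -3.

x = 10, e = -3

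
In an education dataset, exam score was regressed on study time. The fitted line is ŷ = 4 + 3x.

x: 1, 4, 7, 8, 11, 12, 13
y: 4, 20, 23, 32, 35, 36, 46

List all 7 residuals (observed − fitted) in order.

x=1: ŷ = 4 + 3·1 = 7; e = 4 − 7 = -3
x=4: ŷ = 4 + 3·4 = 16; e = 20 − 16 = 4
x=7: ŷ = 4 + 3·7 = 25; e = 23 − 25 = -2
x=8: ŷ = 4 + 3·8 = 28; e = 32 − 28 = 4
x=11: ŷ = 4 + 3·11 = 37; e = 35 − 37 = -2
x=12: ŷ = 4 + 3·12 = 40; e = 36 − 40 = -4
x=13: ŷ = 4 + 3·13 = 43; e = 46 − 43 = 3

-3, 4, -2, 4, -2, -4, 3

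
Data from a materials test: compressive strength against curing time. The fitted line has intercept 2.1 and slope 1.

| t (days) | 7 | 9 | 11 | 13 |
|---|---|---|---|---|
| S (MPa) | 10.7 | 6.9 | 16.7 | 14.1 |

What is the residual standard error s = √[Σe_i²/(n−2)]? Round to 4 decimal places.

s = 4.1328

t=7: Ŝ = 2.1 + 7 = 9.1; e = 10.7 − 9.1 = 1.6
t=9: Ŝ = 2.1 + 9 = 11.1; e = 6.9 − 11.1 = -4.2
t=11: Ŝ = 2.1 + 11 = 13.1; e = 16.7 − 13.1 = 3.6
t=13: Ŝ = 2.1 + 13 = 15.1; e = 14.1 − 15.1 = -1
SSE = 2.56 + 17.64 + 12.96 + 1 = 34.16
s = √(34.16/2) = √17.08 ≈ 4.1328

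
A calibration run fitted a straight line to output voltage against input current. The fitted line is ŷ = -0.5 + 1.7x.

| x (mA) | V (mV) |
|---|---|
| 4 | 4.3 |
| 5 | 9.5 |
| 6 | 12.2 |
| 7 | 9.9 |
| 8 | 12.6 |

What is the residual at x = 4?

ŷ = -0.5 + 1.7·4 = 6.3
r = 4.3 − 6.3 = -2

r = -2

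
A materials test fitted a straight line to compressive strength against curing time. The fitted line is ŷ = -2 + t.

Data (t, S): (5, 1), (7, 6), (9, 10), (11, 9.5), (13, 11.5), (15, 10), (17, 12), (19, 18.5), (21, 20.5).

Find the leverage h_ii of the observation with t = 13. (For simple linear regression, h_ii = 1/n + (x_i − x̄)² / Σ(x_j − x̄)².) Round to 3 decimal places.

h = 0.111

t̄ = (5 + 7 + 9 + 11 + 13 + 15 + 17 + 19 + 21)/9 = 13
Σ(t − t̄)² = 64 + 36 + 16 + 4 + 0 + 4 + 16 + 36 + 64 = 240
h = 1/9 + (0)²/240 = 0.111111 + 0 = 0.111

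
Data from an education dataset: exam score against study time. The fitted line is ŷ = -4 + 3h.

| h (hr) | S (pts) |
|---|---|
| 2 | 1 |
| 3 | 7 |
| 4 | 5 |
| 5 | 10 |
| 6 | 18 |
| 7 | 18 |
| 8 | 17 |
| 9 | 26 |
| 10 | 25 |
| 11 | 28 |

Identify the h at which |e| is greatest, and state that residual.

h = 6, e = 4

h=2: ŷ = -4 + 3·2 = 2; e = 1 − 2 = -1
h=3: ŷ = -4 + 3·3 = 5; e = 7 − 5 = 2
h=4: ŷ = -4 + 3·4 = 8; e = 5 − 8 = -3
h=5: ŷ = -4 + 3·5 = 11; e = 10 − 11 = -1
h=6: ŷ = -4 + 3·6 = 14; e = 18 − 14 = 4
h=7: ŷ = -4 + 3·7 = 17; e = 18 − 17 = 1
h=8: ŷ = -4 + 3·8 = 20; e = 17 − 20 = -3
h=9: ŷ = -4 + 3·9 = 23; e = 26 − 23 = 3
h=10: ŷ = -4 + 3·10 = 26; e = 25 − 26 = -1
h=11: ŷ = -4 + 3·11 = 29; e = 28 − 29 = -1
Largest |e| is 4 at h = 6, residual 4.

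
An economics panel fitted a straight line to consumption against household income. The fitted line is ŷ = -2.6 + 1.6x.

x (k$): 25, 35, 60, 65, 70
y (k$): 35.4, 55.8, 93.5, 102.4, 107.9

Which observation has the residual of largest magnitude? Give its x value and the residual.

x = 35, e = 2.4

x=25: ŷ = -2.6 + 1.6·25 = 37.4; e = 35.4 − 37.4 = -2
x=35: ŷ = -2.6 + 1.6·35 = 53.4; e = 55.8 − 53.4 = 2.4
x=60: ŷ = -2.6 + 1.6·60 = 93.4; e = 93.5 − 93.4 = 0.1
x=65: ŷ = -2.6 + 1.6·65 = 101.4; e = 102.4 − 101.4 = 1
x=70: ŷ = -2.6 + 1.6·70 = 109.4; e = 107.9 − 109.4 = -1.5
Largest |e| is 2.4 at x = 35, residual 2.4.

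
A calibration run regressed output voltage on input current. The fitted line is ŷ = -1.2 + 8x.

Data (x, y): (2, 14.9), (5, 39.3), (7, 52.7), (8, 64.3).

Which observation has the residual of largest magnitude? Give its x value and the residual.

x=2: ŷ = -1.2 + 8·2 = 14.8; r = 14.9 − 14.8 = 0.1
x=5: ŷ = -1.2 + 8·5 = 38.8; r = 39.3 − 38.8 = 0.5
x=7: ŷ = -1.2 + 8·7 = 54.8; r = 52.7 − 54.8 = -2.1
x=8: ŷ = -1.2 + 8·8 = 62.8; r = 64.3 − 62.8 = 1.5
Largest |r| is 2.1 at x = 7, residual -2.1.

x = 7, r = -2.1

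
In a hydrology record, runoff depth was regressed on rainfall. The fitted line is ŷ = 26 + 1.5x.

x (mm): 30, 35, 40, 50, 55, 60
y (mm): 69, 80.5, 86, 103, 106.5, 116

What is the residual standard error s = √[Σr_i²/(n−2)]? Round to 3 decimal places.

s = 2.000

x=30: ŷ = 26 + 1.5·30 = 71; r = 69 − 71 = -2
x=35: ŷ = 26 + 1.5·35 = 78.5; r = 80.5 − 78.5 = 2
x=40: ŷ = 26 + 1.5·40 = 86; r = 86 − 86 = 0
x=50: ŷ = 26 + 1.5·50 = 101; r = 103 − 101 = 2
x=55: ŷ = 26 + 1.5·55 = 108.5; r = 106.5 − 108.5 = -2
x=60: ŷ = 26 + 1.5·60 = 116; r = 116 − 116 = 0
SSE = 4 + 4 + 0 + 4 + 4 + 0 = 16
s = √(16/4) = √4 ≈ 2.000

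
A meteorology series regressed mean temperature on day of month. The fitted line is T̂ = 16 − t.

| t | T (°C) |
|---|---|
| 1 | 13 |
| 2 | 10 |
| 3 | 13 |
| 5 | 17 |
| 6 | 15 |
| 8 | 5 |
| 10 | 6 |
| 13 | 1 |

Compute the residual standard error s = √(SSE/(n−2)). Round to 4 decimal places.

s = 3.9581

t=1: T̂ = 16 − 1 = 15; r = 13 − 15 = -2
t=2: T̂ = 16 − 2 = 14; r = 10 − 14 = -4
t=3: T̂ = 16 − 3 = 13; r = 13 − 13 = 0
t=5: T̂ = 16 − 5 = 11; r = 17 − 11 = 6
t=6: T̂ = 16 − 6 = 10; r = 15 − 10 = 5
t=8: T̂ = 16 − 8 = 8; r = 5 − 8 = -3
t=10: T̂ = 16 − 10 = 6; r = 6 − 6 = 0
t=13: T̂ = 16 − 13 = 3; r = 1 − 3 = -2
SSE = 4 + 16 + 0 + 36 + 25 + 9 + 0 + 4 = 94
s = √(94/6) = √15.6667 ≈ 3.9581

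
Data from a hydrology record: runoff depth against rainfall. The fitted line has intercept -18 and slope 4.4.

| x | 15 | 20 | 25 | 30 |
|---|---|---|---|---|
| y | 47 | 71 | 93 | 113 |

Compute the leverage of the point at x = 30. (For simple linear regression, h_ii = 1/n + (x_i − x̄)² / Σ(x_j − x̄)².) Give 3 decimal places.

h = 0.700

x̄ = (15 + 20 + 25 + 30)/4 = 22.5
Σ(x − x̄)² = 56.25 + 6.25 + 6.25 + 56.25 = 125
h = 1/4 + (7.5)²/125 = 0.25 + 0.45 = 0.700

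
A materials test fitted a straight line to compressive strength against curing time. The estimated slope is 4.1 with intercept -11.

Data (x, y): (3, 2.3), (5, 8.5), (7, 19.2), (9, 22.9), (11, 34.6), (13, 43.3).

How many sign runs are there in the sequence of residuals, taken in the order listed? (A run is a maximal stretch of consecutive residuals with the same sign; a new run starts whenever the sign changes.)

5 runs

x=3: ŷ = -11 + 4.1·3 = 1.3; r = 2.3 − 1.3 = 1
x=5: ŷ = -11 + 4.1·5 = 9.5; r = 8.5 − 9.5 = -1
x=7: ŷ = -11 + 4.1·7 = 17.7; r = 19.2 − 17.7 = 1.5
x=9: ŷ = -11 + 4.1·9 = 25.9; r = 22.9 − 25.9 = -3
x=11: ŷ = -11 + 4.1·11 = 34.1; r = 34.6 − 34.1 = 0.5
x=13: ŷ = -11 + 4.1·13 = 42.3; r = 43.3 − 42.3 = 1
Signs: + − + − + +
Runs: +×1, −×1, +×1, −×1, +×2 → 5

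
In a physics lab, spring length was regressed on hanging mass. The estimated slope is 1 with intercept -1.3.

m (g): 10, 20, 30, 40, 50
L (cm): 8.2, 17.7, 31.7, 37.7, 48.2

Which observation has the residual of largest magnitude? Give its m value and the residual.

m = 30, e = 3

m=10: L̂ = -1.3 + 10 = 8.7; e = 8.2 − 8.7 = -0.5
m=20: L̂ = -1.3 + 20 = 18.7; e = 17.7 − 18.7 = -1
m=30: L̂ = -1.3 + 30 = 28.7; e = 31.7 − 28.7 = 3
m=40: L̂ = -1.3 + 40 = 38.7; e = 37.7 − 38.7 = -1
m=50: L̂ = -1.3 + 50 = 48.7; e = 48.2 − 48.7 = -0.5
Largest |e| is 3 at m = 30, residual 3.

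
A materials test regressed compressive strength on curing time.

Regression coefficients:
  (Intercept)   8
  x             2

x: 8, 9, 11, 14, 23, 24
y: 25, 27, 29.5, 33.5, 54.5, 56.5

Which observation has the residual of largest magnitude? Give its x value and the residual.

x = 14, r = -2.5

x=8: ŷ = 8 + 2·8 = 24; r = 25 − 24 = 1
x=9: ŷ = 8 + 2·9 = 26; r = 27 − 26 = 1
x=11: ŷ = 8 + 2·11 = 30; r = 29.5 − 30 = -0.5
x=14: ŷ = 8 + 2·14 = 36; r = 33.5 − 36 = -2.5
x=23: ŷ = 8 + 2·23 = 54; r = 54.5 − 54 = 0.5
x=24: ŷ = 8 + 2·24 = 56; r = 56.5 − 56 = 0.5
Largest |r| is 2.5 at x = 14, residual -2.5.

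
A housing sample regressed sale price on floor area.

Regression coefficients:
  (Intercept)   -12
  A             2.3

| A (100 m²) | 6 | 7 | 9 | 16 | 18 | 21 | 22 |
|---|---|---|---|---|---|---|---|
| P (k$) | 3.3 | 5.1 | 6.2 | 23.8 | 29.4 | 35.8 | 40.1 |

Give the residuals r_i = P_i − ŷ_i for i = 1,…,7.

1.5, 1, -2.5, -1, 0, -0.5, 1.5

A=6: ŷ = -12 + 2.3·6 = 1.8; r = 3.3 − 1.8 = 1.5
A=7: ŷ = -12 + 2.3·7 = 4.1; r = 5.1 − 4.1 = 1
A=9: ŷ = -12 + 2.3·9 = 8.7; r = 6.2 − 8.7 = -2.5
A=16: ŷ = -12 + 2.3·16 = 24.8; r = 23.8 − 24.8 = -1
A=18: ŷ = -12 + 2.3·18 = 29.4; r = 29.4 − 29.4 = 0
A=21: ŷ = -12 + 2.3·21 = 36.3; r = 35.8 − 36.3 = -0.5
A=22: ŷ = -12 + 2.3·22 = 38.6; r = 40.1 − 38.6 = 1.5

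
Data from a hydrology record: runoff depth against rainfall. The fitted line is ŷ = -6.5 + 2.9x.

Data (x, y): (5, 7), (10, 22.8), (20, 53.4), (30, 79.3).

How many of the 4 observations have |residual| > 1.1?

2

x=5: ŷ = -6.5 + 2.9·5 = 8; r = 7 − 8 = -1
x=10: ŷ = -6.5 + 2.9·10 = 22.5; r = 22.8 − 22.5 = 0.3
x=20: ŷ = -6.5 + 2.9·20 = 51.5; r = 53.4 − 51.5 = 1.9
x=30: ŷ = -6.5 + 2.9·30 = 80.5; r = 79.3 − 80.5 = -1.2
|r| > 1.1: x=20 (|r|=1.9), x=30 (|r|=1.2) → 2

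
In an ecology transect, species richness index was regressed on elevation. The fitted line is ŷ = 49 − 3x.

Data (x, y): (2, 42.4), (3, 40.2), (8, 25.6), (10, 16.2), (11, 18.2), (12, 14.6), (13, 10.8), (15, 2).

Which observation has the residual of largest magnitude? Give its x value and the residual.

x = 10, r = -2.8

x=2: ŷ = 49 − 3·2 = 43; r = 42.4 − 43 = -0.6
x=3: ŷ = 49 − 3·3 = 40; r = 40.2 − 40 = 0.2
x=8: ŷ = 49 − 3·8 = 25; r = 25.6 − 25 = 0.6
x=10: ŷ = 49 − 3·10 = 19; r = 16.2 − 19 = -2.8
x=11: ŷ = 49 − 3·11 = 16; r = 18.2 − 16 = 2.2
x=12: ŷ = 49 − 3·12 = 13; r = 14.6 − 13 = 1.6
x=13: ŷ = 49 − 3·13 = 10; r = 10.8 − 10 = 0.8
x=15: ŷ = 49 − 3·15 = 4; r = 2 − 4 = -2
Largest |r| is 2.8 at x = 10, residual -2.8.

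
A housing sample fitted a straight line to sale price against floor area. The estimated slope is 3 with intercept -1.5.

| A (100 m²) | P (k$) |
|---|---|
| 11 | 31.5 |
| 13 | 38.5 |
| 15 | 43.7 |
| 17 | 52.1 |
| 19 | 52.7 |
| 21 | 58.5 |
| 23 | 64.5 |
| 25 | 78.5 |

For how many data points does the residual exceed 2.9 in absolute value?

3

A=11: ŷ = -1.5 + 3·11 = 31.5; e = 31.5 − 31.5 = 0
A=13: ŷ = -1.5 + 3·13 = 37.5; e = 38.5 − 37.5 = 1
A=15: ŷ = -1.5 + 3·15 = 43.5; e = 43.7 − 43.5 = 0.2
A=17: ŷ = -1.5 + 3·17 = 49.5; e = 52.1 − 49.5 = 2.6
A=19: ŷ = -1.5 + 3·19 = 55.5; e = 52.7 − 55.5 = -2.8
A=21: ŷ = -1.5 + 3·21 = 61.5; e = 58.5 − 61.5 = -3
A=23: ŷ = -1.5 + 3·23 = 67.5; e = 64.5 − 67.5 = -3
A=25: ŷ = -1.5 + 3·25 = 73.5; e = 78.5 − 73.5 = 5
|e| > 2.9: A=21 (|e|=3), A=23 (|e|=3), A=25 (|e|=5) → 3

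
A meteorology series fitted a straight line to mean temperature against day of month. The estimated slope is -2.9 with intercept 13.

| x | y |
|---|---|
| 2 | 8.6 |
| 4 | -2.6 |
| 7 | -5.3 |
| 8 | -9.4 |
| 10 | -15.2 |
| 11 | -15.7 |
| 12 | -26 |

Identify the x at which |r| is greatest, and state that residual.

x=2: ŷ = 13 − 2.9·2 = 7.2; r = 8.6 − 7.2 = 1.4
x=4: ŷ = 13 − 2.9·4 = 1.4; r = -2.6 − 1.4 = -4
x=7: ŷ = 13 − 2.9·7 = -7.3; r = -5.3 − (-7.3) = 2
x=8: ŷ = 13 − 2.9·8 = -10.2; r = -9.4 − (-10.2) = 0.8
x=10: ŷ = 13 − 2.9·10 = -16; r = -15.2 − (-16) = 0.8
x=11: ŷ = 13 − 2.9·11 = -18.9; r = -15.7 − (-18.9) = 3.2
x=12: ŷ = 13 − 2.9·12 = -21.8; r = -26 − (-21.8) = -4.2
Largest |r| is 4.2 at x = 12, residual -4.2.

x = 12, r = -4.2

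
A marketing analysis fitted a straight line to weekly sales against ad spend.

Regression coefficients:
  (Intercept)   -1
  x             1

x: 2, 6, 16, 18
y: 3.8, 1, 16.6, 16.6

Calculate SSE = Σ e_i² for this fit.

x=2: ŷ = -1 + 2 = 1; e = 3.8 − 1 = 2.8
x=6: ŷ = -1 + 6 = 5; e = 1 − 5 = -4
x=16: ŷ = -1 + 16 = 15; e = 16.6 − 15 = 1.6
x=18: ŷ = -1 + 18 = 17; e = 16.6 − 17 = -0.4
SSE = 7.84 + 16 + 2.56 + 0.16 = 26.56

SSE = 26.56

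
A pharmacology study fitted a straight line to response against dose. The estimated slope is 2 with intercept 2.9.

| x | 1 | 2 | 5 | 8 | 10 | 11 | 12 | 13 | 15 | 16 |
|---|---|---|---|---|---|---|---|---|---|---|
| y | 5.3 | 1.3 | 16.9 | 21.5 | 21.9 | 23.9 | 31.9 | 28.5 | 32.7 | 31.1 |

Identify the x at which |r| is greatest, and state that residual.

x = 2, r = -5.6

x=1: ŷ = 2.9 + 2·1 = 4.9; r = 5.3 − 4.9 = 0.4
x=2: ŷ = 2.9 + 2·2 = 6.9; r = 1.3 − 6.9 = -5.6
x=5: ŷ = 2.9 + 2·5 = 12.9; r = 16.9 − 12.9 = 4
x=8: ŷ = 2.9 + 2·8 = 18.9; r = 21.5 − 18.9 = 2.6
x=10: ŷ = 2.9 + 2·10 = 22.9; r = 21.9 − 22.9 = -1
x=11: ŷ = 2.9 + 2·11 = 24.9; r = 23.9 − 24.9 = -1
x=12: ŷ = 2.9 + 2·12 = 26.9; r = 31.9 − 26.9 = 5
x=13: ŷ = 2.9 + 2·13 = 28.9; r = 28.5 − 28.9 = -0.4
x=15: ŷ = 2.9 + 2·15 = 32.9; r = 32.7 − 32.9 = -0.2
x=16: ŷ = 2.9 + 2·16 = 34.9; r = 31.1 − 34.9 = -3.8
Largest |r| is 5.6 at x = 2, residual -5.6.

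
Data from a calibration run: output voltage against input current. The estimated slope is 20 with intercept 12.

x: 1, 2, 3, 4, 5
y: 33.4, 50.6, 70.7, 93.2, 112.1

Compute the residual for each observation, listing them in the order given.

1.4, -1.4, -1.3, 1.2, 0.1

x=1: ŷ = 12 + 20·1 = 32; r = 33.4 − 32 = 1.4
x=2: ŷ = 12 + 20·2 = 52; r = 50.6 − 52 = -1.4
x=3: ŷ = 12 + 20·3 = 72; r = 70.7 − 72 = -1.3
x=4: ŷ = 12 + 20·4 = 92; r = 93.2 − 92 = 1.2
x=5: ŷ = 12 + 20·5 = 112; r = 112.1 − 112 = 0.1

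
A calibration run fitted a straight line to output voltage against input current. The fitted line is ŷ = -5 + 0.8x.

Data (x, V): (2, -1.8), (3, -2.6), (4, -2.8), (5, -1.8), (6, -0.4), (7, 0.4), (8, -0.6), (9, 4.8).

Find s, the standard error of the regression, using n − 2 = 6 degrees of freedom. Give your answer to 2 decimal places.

s = 1.58

x=2: ŷ = -5 + 0.8·2 = -3.4; r = -1.8 − (-3.4) = 1.6
x=3: ŷ = -5 + 0.8·3 = -2.6; r = -2.6 − (-2.6) = 0
x=4: ŷ = -5 + 0.8·4 = -1.8; r = -2.8 − (-1.8) = -1
x=5: ŷ = -5 + 0.8·5 = -1; r = -1.8 − (-1) = -0.8
x=6: ŷ = -5 + 0.8·6 = -0.2; r = -0.4 − (-0.2) = -0.2
x=7: ŷ = -5 + 0.8·7 = 0.6; r = 0.4 − 0.6 = -0.2
x=8: ŷ = -5 + 0.8·8 = 1.4; r = -0.6 − 1.4 = -2
x=9: ŷ = -5 + 0.8·9 = 2.2; r = 4.8 − 2.2 = 2.6
SSE = 2.56 + 0 + 1 + 0.64 + 0.04 + 0.04 + 4 + 6.76 = 15.04
s = √(15.04/6) = √2.50667 ≈ 1.58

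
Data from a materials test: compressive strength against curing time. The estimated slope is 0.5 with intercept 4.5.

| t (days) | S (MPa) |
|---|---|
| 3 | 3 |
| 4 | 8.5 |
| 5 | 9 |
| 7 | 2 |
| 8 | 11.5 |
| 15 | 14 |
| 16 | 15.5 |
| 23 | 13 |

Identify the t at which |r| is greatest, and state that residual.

t = 7, r = -6

t=3: ŷ = 4.5 + 0.5·3 = 6; r = 3 − 6 = -3
t=4: ŷ = 4.5 + 0.5·4 = 6.5; r = 8.5 − 6.5 = 2
t=5: ŷ = 4.5 + 0.5·5 = 7; r = 9 − 7 = 2
t=7: ŷ = 4.5 + 0.5·7 = 8; r = 2 − 8 = -6
t=8: ŷ = 4.5 + 0.5·8 = 8.5; r = 11.5 − 8.5 = 3
t=15: ŷ = 4.5 + 0.5·15 = 12; r = 14 − 12 = 2
t=16: ŷ = 4.5 + 0.5·16 = 12.5; r = 15.5 − 12.5 = 3
t=23: ŷ = 4.5 + 0.5·23 = 16; r = 13 − 16 = -3
Largest |r| is 6 at t = 7, residual -6.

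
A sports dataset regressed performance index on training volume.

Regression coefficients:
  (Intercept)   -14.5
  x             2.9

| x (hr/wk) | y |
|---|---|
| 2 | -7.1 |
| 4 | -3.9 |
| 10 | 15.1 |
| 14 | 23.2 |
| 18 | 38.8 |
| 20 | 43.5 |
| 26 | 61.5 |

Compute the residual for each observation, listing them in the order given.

1.6, -1, 0.6, -2.9, 1.1, 0, 0.6

x=2: ŷ = -14.5 + 2.9·2 = -8.7; r = -7.1 − (-8.7) = 1.6
x=4: ŷ = -14.5 + 2.9·4 = -2.9; r = -3.9 − (-2.9) = -1
x=10: ŷ = -14.5 + 2.9·10 = 14.5; r = 15.1 − 14.5 = 0.6
x=14: ŷ = -14.5 + 2.9·14 = 26.1; r = 23.2 − 26.1 = -2.9
x=18: ŷ = -14.5 + 2.9·18 = 37.7; r = 38.8 − 37.7 = 1.1
x=20: ŷ = -14.5 + 2.9·20 = 43.5; r = 43.5 − 43.5 = 0
x=26: ŷ = -14.5 + 2.9·26 = 60.9; r = 61.5 − 60.9 = 0.6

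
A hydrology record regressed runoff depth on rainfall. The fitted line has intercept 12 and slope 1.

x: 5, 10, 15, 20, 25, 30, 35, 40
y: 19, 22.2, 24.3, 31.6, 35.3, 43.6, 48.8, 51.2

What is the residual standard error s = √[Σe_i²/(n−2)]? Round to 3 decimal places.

x=5: ŷ = 12 + 5 = 17; e = 19 − 17 = 2
x=10: ŷ = 12 + 10 = 22; e = 22.2 − 22 = 0.2
x=15: ŷ = 12 + 15 = 27; e = 24.3 − 27 = -2.7
x=20: ŷ = 12 + 20 = 32; e = 31.6 − 32 = -0.4
x=25: ŷ = 12 + 25 = 37; e = 35.3 − 37 = -1.7
x=30: ŷ = 12 + 30 = 42; e = 43.6 − 42 = 1.6
x=35: ŷ = 12 + 35 = 47; e = 48.8 − 47 = 1.8
x=40: ŷ = 12 + 40 = 52; e = 51.2 − 52 = -0.8
SSE = 4 + 0.04 + 7.29 + 0.16 + 2.89 + 2.56 + 3.24 + 0.64 = 20.82
s = √(20.82/6) = √3.47 ≈ 1.863

s = 1.863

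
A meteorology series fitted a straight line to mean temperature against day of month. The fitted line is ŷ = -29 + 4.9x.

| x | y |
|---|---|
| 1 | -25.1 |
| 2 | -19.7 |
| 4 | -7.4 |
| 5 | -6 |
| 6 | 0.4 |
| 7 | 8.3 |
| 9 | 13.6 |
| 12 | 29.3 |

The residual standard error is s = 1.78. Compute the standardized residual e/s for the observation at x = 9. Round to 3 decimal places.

-0.843

ŷ = -29 + 4.9·9 = 15.1
e = 13.6 − 15.1 = -1.5
e/s = -1.5 / 1.78 = -0.843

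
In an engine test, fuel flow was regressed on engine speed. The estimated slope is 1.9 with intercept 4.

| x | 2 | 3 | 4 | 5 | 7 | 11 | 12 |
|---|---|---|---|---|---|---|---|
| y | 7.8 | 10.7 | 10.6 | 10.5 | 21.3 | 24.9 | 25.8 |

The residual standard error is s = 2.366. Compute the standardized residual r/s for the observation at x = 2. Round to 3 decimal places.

0.000

ŷ = 4 + 1.9·2 = 7.8
r = 7.8 − 7.8 = 0
r/s = 0 / 2.366 = 0.000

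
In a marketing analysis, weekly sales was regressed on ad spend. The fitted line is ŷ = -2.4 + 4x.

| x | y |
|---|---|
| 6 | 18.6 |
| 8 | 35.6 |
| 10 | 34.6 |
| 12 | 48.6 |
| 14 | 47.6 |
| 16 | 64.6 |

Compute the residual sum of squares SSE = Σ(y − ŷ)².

x=6: ŷ = -2.4 + 4·6 = 21.6; r = 18.6 − 21.6 = -3
x=8: ŷ = -2.4 + 4·8 = 29.6; r = 35.6 − 29.6 = 6
x=10: ŷ = -2.4 + 4·10 = 37.6; r = 34.6 − 37.6 = -3
x=12: ŷ = -2.4 + 4·12 = 45.6; r = 48.6 − 45.6 = 3
x=14: ŷ = -2.4 + 4·14 = 53.6; r = 47.6 − 53.6 = -6
x=16: ŷ = -2.4 + 4·16 = 61.6; r = 64.6 − 61.6 = 3
SSE = 9 + 36 + 9 + 9 + 36 + 9 = 108

SSE = 108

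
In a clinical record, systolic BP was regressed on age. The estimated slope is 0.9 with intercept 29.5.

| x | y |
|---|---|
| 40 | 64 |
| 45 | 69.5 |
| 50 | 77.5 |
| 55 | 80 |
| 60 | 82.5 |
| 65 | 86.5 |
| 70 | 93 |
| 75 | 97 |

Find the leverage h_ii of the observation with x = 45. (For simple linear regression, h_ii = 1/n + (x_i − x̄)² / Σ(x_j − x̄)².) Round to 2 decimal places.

x̄ = (40 + 45 + 50 + 55 + 60 + 65 + 70 + 75)/8 = 57.5
Σ(x − x̄)² = 306.25 + 156.25 + 56.25 + 6.25 + 6.25 + 56.25 + 156.25 + 306.25 = 1050
h = 1/8 + (-12.5)²/1050 = 0.125 + 0.14881 = 0.27

h = 0.27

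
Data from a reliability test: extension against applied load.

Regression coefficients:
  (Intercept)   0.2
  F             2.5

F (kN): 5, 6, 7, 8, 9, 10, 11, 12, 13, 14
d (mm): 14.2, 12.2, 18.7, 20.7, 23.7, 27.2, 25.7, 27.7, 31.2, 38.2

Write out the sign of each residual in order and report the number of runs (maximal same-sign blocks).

5 runs

F=5: d̂ = 0.2 + 2.5·5 = 12.7; e = 14.2 − 12.7 = 1.5
F=6: d̂ = 0.2 + 2.5·6 = 15.2; e = 12.2 − 15.2 = -3
F=7: d̂ = 0.2 + 2.5·7 = 17.7; e = 18.7 − 17.7 = 1
F=8: d̂ = 0.2 + 2.5·8 = 20.2; e = 20.7 − 20.2 = 0.5
F=9: d̂ = 0.2 + 2.5·9 = 22.7; e = 23.7 − 22.7 = 1
F=10: d̂ = 0.2 + 2.5·10 = 25.2; e = 27.2 − 25.2 = 2
F=11: d̂ = 0.2 + 2.5·11 = 27.7; e = 25.7 − 27.7 = -2
F=12: d̂ = 0.2 + 2.5·12 = 30.2; e = 27.7 − 30.2 = -2.5
F=13: d̂ = 0.2 + 2.5·13 = 32.7; e = 31.2 − 32.7 = -1.5
F=14: d̂ = 0.2 + 2.5·14 = 35.2; e = 38.2 − 35.2 = 3
Signs: + − + + + + − − − +
Runs: +×1, −×1, +×4, −×3, +×1 → 5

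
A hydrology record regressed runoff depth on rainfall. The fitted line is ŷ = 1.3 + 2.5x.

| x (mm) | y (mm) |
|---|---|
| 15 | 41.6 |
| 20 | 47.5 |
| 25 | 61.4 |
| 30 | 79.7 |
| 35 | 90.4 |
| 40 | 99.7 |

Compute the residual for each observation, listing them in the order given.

2.8, -3.8, -2.4, 3.4, 1.6, -1.6

x=15: ŷ = 1.3 + 2.5·15 = 38.8; e = 41.6 − 38.8 = 2.8
x=20: ŷ = 1.3 + 2.5·20 = 51.3; e = 47.5 − 51.3 = -3.8
x=25: ŷ = 1.3 + 2.5·25 = 63.8; e = 61.4 − 63.8 = -2.4
x=30: ŷ = 1.3 + 2.5·30 = 76.3; e = 79.7 − 76.3 = 3.4
x=35: ŷ = 1.3 + 2.5·35 = 88.8; e = 90.4 − 88.8 = 1.6
x=40: ŷ = 1.3 + 2.5·40 = 101.3; e = 99.7 − 101.3 = -1.6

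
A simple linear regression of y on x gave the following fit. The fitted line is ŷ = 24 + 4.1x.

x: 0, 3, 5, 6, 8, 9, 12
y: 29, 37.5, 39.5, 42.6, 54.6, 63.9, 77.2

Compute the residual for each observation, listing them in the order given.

5, 1.2, -5, -6, -2.2, 3, 4

x=0: ŷ = 24 + 4.1·0 = 24; r = 29 − 24 = 5
x=3: ŷ = 24 + 4.1·3 = 36.3; r = 37.5 − 36.3 = 1.2
x=5: ŷ = 24 + 4.1·5 = 44.5; r = 39.5 − 44.5 = -5
x=6: ŷ = 24 + 4.1·6 = 48.6; r = 42.6 − 48.6 = -6
x=8: ŷ = 24 + 4.1·8 = 56.8; r = 54.6 − 56.8 = -2.2
x=9: ŷ = 24 + 4.1·9 = 60.9; r = 63.9 − 60.9 = 3
x=12: ŷ = 24 + 4.1·12 = 73.2; r = 77.2 − 73.2 = 4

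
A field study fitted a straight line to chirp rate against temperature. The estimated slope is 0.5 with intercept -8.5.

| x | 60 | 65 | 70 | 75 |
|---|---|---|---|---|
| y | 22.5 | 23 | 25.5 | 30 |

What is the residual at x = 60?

r = 1

ŷ = -8.5 + 0.5·60 = 21.5
r = 22.5 − 21.5 = 1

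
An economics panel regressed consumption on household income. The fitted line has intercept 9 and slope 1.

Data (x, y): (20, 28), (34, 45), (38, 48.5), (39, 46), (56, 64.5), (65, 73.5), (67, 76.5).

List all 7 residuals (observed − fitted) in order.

x=20: ŷ = 9 + 20 = 29; e = 28 − 29 = -1
x=34: ŷ = 9 + 34 = 43; e = 45 − 43 = 2
x=38: ŷ = 9 + 38 = 47; e = 48.5 − 47 = 1.5
x=39: ŷ = 9 + 39 = 48; e = 46 − 48 = -2
x=56: ŷ = 9 + 56 = 65; e = 64.5 − 65 = -0.5
x=65: ŷ = 9 + 65 = 74; e = 73.5 − 74 = -0.5
x=67: ŷ = 9 + 67 = 76; e = 76.5 − 76 = 0.5

-1, 2, 1.5, -2, -0.5, -0.5, 0.5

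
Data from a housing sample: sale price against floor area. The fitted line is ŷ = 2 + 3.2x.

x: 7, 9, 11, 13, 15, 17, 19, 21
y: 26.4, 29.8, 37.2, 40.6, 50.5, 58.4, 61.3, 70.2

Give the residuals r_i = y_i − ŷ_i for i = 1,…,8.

x=7: ŷ = 2 + 3.2·7 = 24.4; r = 26.4 − 24.4 = 2
x=9: ŷ = 2 + 3.2·9 = 30.8; r = 29.8 − 30.8 = -1
x=11: ŷ = 2 + 3.2·11 = 37.2; r = 37.2 − 37.2 = 0
x=13: ŷ = 2 + 3.2·13 = 43.6; r = 40.6 − 43.6 = -3
x=15: ŷ = 2 + 3.2·15 = 50; r = 50.5 − 50 = 0.5
x=17: ŷ = 2 + 3.2·17 = 56.4; r = 58.4 − 56.4 = 2
x=19: ŷ = 2 + 3.2·19 = 62.8; r = 61.3 − 62.8 = -1.5
x=21: ŷ = 2 + 3.2·21 = 69.2; r = 70.2 − 69.2 = 1

2, -1, 0, -3, 0.5, 2, -1.5, 1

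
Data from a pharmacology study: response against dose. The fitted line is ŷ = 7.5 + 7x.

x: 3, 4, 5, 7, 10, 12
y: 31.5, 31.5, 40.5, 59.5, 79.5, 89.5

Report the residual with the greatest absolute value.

x=3: ŷ = 7.5 + 7·3 = 28.5; e = 31.5 − 28.5 = 3
x=4: ŷ = 7.5 + 7·4 = 35.5; e = 31.5 − 35.5 = -4
x=5: ŷ = 7.5 + 7·5 = 42.5; e = 40.5 − 42.5 = -2
x=7: ŷ = 7.5 + 7·7 = 56.5; e = 59.5 − 56.5 = 3
x=10: ŷ = 7.5 + 7·10 = 77.5; e = 79.5 − 77.5 = 2
x=12: ŷ = 7.5 + 7·12 = 91.5; e = 89.5 − 91.5 = -2
Largest |e| is 4 at x = 4, residual -4.

e = -4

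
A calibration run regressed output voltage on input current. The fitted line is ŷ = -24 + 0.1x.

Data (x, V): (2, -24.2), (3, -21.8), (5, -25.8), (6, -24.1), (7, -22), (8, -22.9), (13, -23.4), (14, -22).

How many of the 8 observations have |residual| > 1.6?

x=2: ŷ = -24 + 0.1·2 = -23.8; r = -24.2 − (-23.8) = -0.4
x=3: ŷ = -24 + 0.1·3 = -23.7; r = -21.8 − (-23.7) = 1.9
x=5: ŷ = -24 + 0.1·5 = -23.5; r = -25.8 − (-23.5) = -2.3
x=6: ŷ = -24 + 0.1·6 = -23.4; r = -24.1 − (-23.4) = -0.7
x=7: ŷ = -24 + 0.1·7 = -23.3; r = -22 − (-23.3) = 1.3
x=8: ŷ = -24 + 0.1·8 = -23.2; r = -22.9 − (-23.2) = 0.3
x=13: ŷ = -24 + 0.1·13 = -22.7; r = -23.4 − (-22.7) = -0.7
x=14: ŷ = -24 + 0.1·14 = -22.6; r = -22 − (-22.6) = 0.6
|r| > 1.6: x=3 (|r|=1.9), x=5 (|r|=2.3) → 2

2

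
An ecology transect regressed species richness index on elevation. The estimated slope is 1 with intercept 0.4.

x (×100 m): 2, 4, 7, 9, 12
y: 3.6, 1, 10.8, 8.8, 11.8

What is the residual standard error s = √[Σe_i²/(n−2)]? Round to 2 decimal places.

s = 2.90

x=2: ŷ = 0.4 + 2 = 2.4; e = 3.6 − 2.4 = 1.2
x=4: ŷ = 0.4 + 4 = 4.4; e = 1 − 4.4 = -3.4
x=7: ŷ = 0.4 + 7 = 7.4; e = 10.8 − 7.4 = 3.4
x=9: ŷ = 0.4 + 9 = 9.4; e = 8.8 − 9.4 = -0.6
x=12: ŷ = 0.4 + 12 = 12.4; e = 11.8 − 12.4 = -0.6
SSE = 1.44 + 11.56 + 11.56 + 0.36 + 0.36 = 25.28
s = √(25.28/3) = √8.42667 ≈ 2.90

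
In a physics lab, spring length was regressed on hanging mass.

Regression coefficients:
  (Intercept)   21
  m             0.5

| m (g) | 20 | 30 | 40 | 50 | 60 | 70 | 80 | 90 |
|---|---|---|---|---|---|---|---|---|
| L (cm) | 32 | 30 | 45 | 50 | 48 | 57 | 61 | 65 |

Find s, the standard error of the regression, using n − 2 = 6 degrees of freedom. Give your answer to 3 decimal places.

m=20: L̂ = 21 + 0.5·20 = 31; e = 32 − 31 = 1
m=30: L̂ = 21 + 0.5·30 = 36; e = 30 − 36 = -6
m=40: L̂ = 21 + 0.5·40 = 41; e = 45 − 41 = 4
m=50: L̂ = 21 + 0.5·50 = 46; e = 50 − 46 = 4
m=60: L̂ = 21 + 0.5·60 = 51; e = 48 − 51 = -3
m=70: L̂ = 21 + 0.5·70 = 56; e = 57 − 56 = 1
m=80: L̂ = 21 + 0.5·80 = 61; e = 61 − 61 = 0
m=90: L̂ = 21 + 0.5·90 = 66; e = 65 − 66 = -1
SSE = 1 + 36 + 16 + 16 + 9 + 1 + 0 + 1 = 80
s = √(80/6) = √13.3333 ≈ 3.651

s = 3.651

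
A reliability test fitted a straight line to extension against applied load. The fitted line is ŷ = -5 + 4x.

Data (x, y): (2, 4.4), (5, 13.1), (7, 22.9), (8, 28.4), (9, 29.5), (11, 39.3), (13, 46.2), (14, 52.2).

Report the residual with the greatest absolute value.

x=2: ŷ = -5 + 4·2 = 3; r = 4.4 − 3 = 1.4
x=5: ŷ = -5 + 4·5 = 15; r = 13.1 − 15 = -1.9
x=7: ŷ = -5 + 4·7 = 23; r = 22.9 − 23 = -0.1
x=8: ŷ = -5 + 4·8 = 27; r = 28.4 − 27 = 1.4
x=9: ŷ = -5 + 4·9 = 31; r = 29.5 − 31 = -1.5
x=11: ŷ = -5 + 4·11 = 39; r = 39.3 − 39 = 0.3
x=13: ŷ = -5 + 4·13 = 47; r = 46.2 − 47 = -0.8
x=14: ŷ = -5 + 4·14 = 51; r = 52.2 − 51 = 1.2
Largest |r| is 1.9 at x = 5, residual -1.9.

r = -1.9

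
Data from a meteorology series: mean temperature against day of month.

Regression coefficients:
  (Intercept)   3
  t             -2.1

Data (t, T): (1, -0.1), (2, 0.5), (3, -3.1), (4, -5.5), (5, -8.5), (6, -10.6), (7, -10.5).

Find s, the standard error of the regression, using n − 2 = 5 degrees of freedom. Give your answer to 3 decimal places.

s = 1.215

t=1: T̂ = 3 − 2.1·1 = 0.9; r = -0.1 − 0.9 = -1
t=2: T̂ = 3 − 2.1·2 = -1.2; r = 0.5 − (-1.2) = 1.7
t=3: T̂ = 3 − 2.1·3 = -3.3; r = -3.1 − (-3.3) = 0.2
t=4: T̂ = 3 − 2.1·4 = -5.4; r = -5.5 − (-5.4) = -0.1
t=5: T̂ = 3 − 2.1·5 = -7.5; r = -8.5 − (-7.5) = -1
t=6: T̂ = 3 − 2.1·6 = -9.6; r = -10.6 − (-9.6) = -1
t=7: T̂ = 3 − 2.1·7 = -11.7; r = -10.5 − (-11.7) = 1.2
SSE = 1 + 2.89 + 0.04 + 0.01 + 1 + 1 + 1.44 = 7.38
s = √(7.38/5) = √1.476 ≈ 1.215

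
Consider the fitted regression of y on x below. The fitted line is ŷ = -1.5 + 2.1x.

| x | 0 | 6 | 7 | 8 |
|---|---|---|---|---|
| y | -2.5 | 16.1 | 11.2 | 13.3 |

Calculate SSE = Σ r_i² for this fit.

SSE = 34

x=0: ŷ = -1.5 + 2.1·0 = -1.5; r = -2.5 − (-1.5) = -1
x=6: ŷ = -1.5 + 2.1·6 = 11.1; r = 16.1 − 11.1 = 5
x=7: ŷ = -1.5 + 2.1·7 = 13.2; r = 11.2 − 13.2 = -2
x=8: ŷ = -1.5 + 2.1·8 = 15.3; r = 13.3 − 15.3 = -2
SSE = 1 + 25 + 4 + 4 = 34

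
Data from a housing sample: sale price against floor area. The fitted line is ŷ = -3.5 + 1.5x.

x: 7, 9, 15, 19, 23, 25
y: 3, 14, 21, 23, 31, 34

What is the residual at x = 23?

e = 0

ŷ = -3.5 + 1.5·23 = 31
e = 31 − 31 = 0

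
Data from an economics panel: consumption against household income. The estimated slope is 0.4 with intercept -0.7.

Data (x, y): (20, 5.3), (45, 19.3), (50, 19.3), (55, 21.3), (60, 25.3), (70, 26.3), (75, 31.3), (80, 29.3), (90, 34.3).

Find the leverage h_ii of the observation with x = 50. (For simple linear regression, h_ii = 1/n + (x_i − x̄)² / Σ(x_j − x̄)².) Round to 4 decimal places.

x̄ = (20 + 45 + 50 + 55 + 60 + 70 + 75 + 80 + 90)/9 = 60.5556
Σ(x − x̄)² = 1644.75 + 241.975 + 111.42 + 30.8642 + 0.308642 + 89.1975 + 208.642 + 378.086 + 866.975 = 3572.22
h = 1/9 + (-10.5556)²/3572.22 = 0.111111 + 0.0311906 = 0.1423

h = 0.1423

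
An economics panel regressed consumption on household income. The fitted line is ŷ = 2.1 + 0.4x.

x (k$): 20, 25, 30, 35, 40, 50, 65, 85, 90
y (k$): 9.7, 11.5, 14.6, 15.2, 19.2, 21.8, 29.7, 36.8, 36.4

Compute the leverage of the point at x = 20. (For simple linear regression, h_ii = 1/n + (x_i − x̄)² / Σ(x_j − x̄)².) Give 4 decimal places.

x̄ = (20 + 25 + 30 + 35 + 40 + 50 + 65 + 85 + 90)/9 = 48.8889
Σ(x − x̄)² = 834.568 + 570.679 + 356.79 + 192.901 + 79.0123 + 1.23457 + 259.568 + 1304.01 + 1690.12 = 5288.89
h = 1/9 + (-28.8889)²/5288.89 = 0.111111 + 0.157796 = 0.2689

h = 0.2689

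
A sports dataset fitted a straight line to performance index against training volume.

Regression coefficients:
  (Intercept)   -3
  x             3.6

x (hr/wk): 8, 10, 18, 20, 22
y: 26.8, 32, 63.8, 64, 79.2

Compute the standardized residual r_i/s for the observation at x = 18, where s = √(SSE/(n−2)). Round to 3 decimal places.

x=8: ŷ = -3 + 3.6·8 = 25.8; r = 26.8 − 25.8 = 1
x=10: ŷ = -3 + 3.6·10 = 33; r = 32 − 33 = -1
x=18: ŷ = -3 + 3.6·18 = 61.8; r = 63.8 − 61.8 = 2
x=20: ŷ = -3 + 3.6·20 = 69; r = 64 − 69 = -5
x=22: ŷ = -3 + 3.6·22 = 76.2; r = 79.2 − 76.2 = 3
SSE = 1 + 1 + 4 + 25 + 9 = 40
s = √(40/3) = 3.65148
r/s = 2 / 3.65148 = 0.548

0.548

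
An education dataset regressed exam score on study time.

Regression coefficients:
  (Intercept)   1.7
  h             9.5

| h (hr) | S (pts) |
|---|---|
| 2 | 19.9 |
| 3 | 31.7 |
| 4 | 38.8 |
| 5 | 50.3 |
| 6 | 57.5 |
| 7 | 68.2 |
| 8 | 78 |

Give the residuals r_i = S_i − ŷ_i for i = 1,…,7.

-0.8, 1.5, -0.9, 1.1, -1.2, 0, 0.3

h=2: ŷ = 1.7 + 9.5·2 = 20.7; r = 19.9 − 20.7 = -0.8
h=3: ŷ = 1.7 + 9.5·3 = 30.2; r = 31.7 − 30.2 = 1.5
h=4: ŷ = 1.7 + 9.5·4 = 39.7; r = 38.8 − 39.7 = -0.9
h=5: ŷ = 1.7 + 9.5·5 = 49.2; r = 50.3 − 49.2 = 1.1
h=6: ŷ = 1.7 + 9.5·6 = 58.7; r = 57.5 − 58.7 = -1.2
h=7: ŷ = 1.7 + 9.5·7 = 68.2; r = 68.2 − 68.2 = 0
h=8: ŷ = 1.7 + 9.5·8 = 77.7; r = 78 − 77.7 = 0.3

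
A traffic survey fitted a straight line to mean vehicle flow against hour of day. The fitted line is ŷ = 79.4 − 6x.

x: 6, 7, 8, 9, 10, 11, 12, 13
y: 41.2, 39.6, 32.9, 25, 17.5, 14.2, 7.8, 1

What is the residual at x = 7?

ŷ = 79.4 − 6·7 = 37.4
e = 39.6 − 37.4 = 2.2

e = 2.2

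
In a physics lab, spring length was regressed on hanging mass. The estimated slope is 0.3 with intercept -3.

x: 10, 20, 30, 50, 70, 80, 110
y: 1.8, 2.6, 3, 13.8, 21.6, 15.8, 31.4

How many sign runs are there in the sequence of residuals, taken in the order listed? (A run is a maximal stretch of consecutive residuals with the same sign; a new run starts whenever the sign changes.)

x=10: ŷ = -3 + 0.3·10 = 0; r = 1.8 − 0 = 1.8
x=20: ŷ = -3 + 0.3·20 = 3; r = 2.6 − 3 = -0.4
x=30: ŷ = -3 + 0.3·30 = 6; r = 3 − 6 = -3
x=50: ŷ = -3 + 0.3·50 = 12; r = 13.8 − 12 = 1.8
x=70: ŷ = -3 + 0.3·70 = 18; r = 21.6 − 18 = 3.6
x=80: ŷ = -3 + 0.3·80 = 21; r = 15.8 − 21 = -5.2
x=110: ŷ = -3 + 0.3·110 = 30; r = 31.4 − 30 = 1.4
Signs: + − − + + − +
Runs: +×1, −×2, +×2, −×1, +×1 → 5

5 runs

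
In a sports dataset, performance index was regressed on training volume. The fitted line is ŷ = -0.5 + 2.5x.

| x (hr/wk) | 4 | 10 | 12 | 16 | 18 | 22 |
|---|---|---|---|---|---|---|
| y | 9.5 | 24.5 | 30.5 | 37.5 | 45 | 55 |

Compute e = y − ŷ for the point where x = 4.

e = 0

ŷ = -0.5 + 2.5·4 = 9.5
e = 9.5 − 9.5 = 0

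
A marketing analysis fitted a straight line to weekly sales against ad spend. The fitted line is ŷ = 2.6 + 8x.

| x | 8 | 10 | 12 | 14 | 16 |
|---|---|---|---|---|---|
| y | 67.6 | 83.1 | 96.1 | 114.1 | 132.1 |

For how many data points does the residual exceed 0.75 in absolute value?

x=8: ŷ = 2.6 + 8·8 = 66.6; r = 67.6 − 66.6 = 1
x=10: ŷ = 2.6 + 8·10 = 82.6; r = 83.1 − 82.6 = 0.5
x=12: ŷ = 2.6 + 8·12 = 98.6; r = 96.1 − 98.6 = -2.5
x=14: ŷ = 2.6 + 8·14 = 114.6; r = 114.1 − 114.6 = -0.5
x=16: ŷ = 2.6 + 8·16 = 130.6; r = 132.1 − 130.6 = 1.5
|r| > 0.75: x=8 (|r|=1), x=12 (|r|=2.5), x=16 (|r|=1.5) → 3

3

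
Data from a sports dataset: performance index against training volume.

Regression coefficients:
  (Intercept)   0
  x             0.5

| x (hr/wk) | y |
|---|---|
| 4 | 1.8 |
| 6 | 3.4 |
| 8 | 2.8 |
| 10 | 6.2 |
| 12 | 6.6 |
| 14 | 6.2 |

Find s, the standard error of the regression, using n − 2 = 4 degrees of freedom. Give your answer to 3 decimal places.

x=4: ŷ = 0.5·4 = 2; e = 1.8 − 2 = -0.2
x=6: ŷ = 0.5·6 = 3; e = 3.4 − 3 = 0.4
x=8: ŷ = 0.5·8 = 4; e = 2.8 − 4 = -1.2
x=10: ŷ = 0.5·10 = 5; e = 6.2 − 5 = 1.2
x=12: ŷ = 0.5·12 = 6; e = 6.6 − 6 = 0.6
x=14: ŷ = 0.5·14 = 7; e = 6.2 − 7 = -0.8
SSE = 0.04 + 0.16 + 1.44 + 1.44 + 0.36 + 0.64 = 4.08
s = √(4.08/4) = √1.02 ≈ 1.010

s = 1.010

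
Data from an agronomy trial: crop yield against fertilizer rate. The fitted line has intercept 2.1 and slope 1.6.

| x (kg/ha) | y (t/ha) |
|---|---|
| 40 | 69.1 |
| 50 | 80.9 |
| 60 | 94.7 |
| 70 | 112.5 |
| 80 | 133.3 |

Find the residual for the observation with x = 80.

ŷ = 2.1 + 1.6·80 = 130.1
r = 133.3 − 130.1 = 3.2

r = 3.2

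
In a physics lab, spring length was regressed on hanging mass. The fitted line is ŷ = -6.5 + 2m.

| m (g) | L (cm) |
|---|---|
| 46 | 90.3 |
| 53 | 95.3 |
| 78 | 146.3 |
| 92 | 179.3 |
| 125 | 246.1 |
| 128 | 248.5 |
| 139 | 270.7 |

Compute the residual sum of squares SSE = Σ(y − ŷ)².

m=46: ŷ = -6.5 + 2·46 = 85.5; e = 90.3 − 85.5 = 4.8
m=53: ŷ = -6.5 + 2·53 = 99.5; e = 95.3 − 99.5 = -4.2
m=78: ŷ = -6.5 + 2·78 = 149.5; e = 146.3 − 149.5 = -3.2
m=92: ŷ = -6.5 + 2·92 = 177.5; e = 179.3 − 177.5 = 1.8
m=125: ŷ = -6.5 + 2·125 = 243.5; e = 246.1 − 243.5 = 2.6
m=128: ŷ = -6.5 + 2·128 = 249.5; e = 248.5 − 249.5 = -1
m=139: ŷ = -6.5 + 2·139 = 271.5; e = 270.7 − 271.5 = -0.8
SSE = 23.04 + 17.64 + 10.24 + 3.24 + 6.76 + 1 + 0.64 = 62.56

SSE = 62.56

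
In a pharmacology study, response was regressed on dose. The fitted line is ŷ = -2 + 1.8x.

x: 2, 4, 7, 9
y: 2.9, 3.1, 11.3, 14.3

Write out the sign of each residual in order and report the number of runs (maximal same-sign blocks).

3 runs

x=2: ŷ = -2 + 1.8·2 = 1.6; r = 2.9 − 1.6 = 1.3
x=4: ŷ = -2 + 1.8·4 = 5.2; r = 3.1 − 5.2 = -2.1
x=7: ŷ = -2 + 1.8·7 = 10.6; r = 11.3 − 10.6 = 0.7
x=9: ŷ = -2 + 1.8·9 = 14.2; r = 14.3 − 14.2 = 0.1
Signs: + − + +
Runs: +×1, −×1, +×2 → 3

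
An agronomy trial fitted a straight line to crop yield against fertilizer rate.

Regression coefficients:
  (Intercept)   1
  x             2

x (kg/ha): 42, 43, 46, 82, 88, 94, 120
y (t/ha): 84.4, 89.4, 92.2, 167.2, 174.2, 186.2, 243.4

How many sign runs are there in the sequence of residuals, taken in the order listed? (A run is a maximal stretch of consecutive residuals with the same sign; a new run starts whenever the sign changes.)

6 runs

x=42: ŷ = 1 + 2·42 = 85; r = 84.4 − 85 = -0.6
x=43: ŷ = 1 + 2·43 = 87; r = 89.4 − 87 = 2.4
x=46: ŷ = 1 + 2·46 = 93; r = 92.2 − 93 = -0.8
x=82: ŷ = 1 + 2·82 = 165; r = 167.2 − 165 = 2.2
x=88: ŷ = 1 + 2·88 = 177; r = 174.2 − 177 = -2.8
x=94: ŷ = 1 + 2·94 = 189; r = 186.2 − 189 = -2.8
x=120: ŷ = 1 + 2·120 = 241; r = 243.4 − 241 = 2.4
Signs: − + − + − − +
Runs: −×1, +×1, −×1, +×1, −×2, +×1 → 6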